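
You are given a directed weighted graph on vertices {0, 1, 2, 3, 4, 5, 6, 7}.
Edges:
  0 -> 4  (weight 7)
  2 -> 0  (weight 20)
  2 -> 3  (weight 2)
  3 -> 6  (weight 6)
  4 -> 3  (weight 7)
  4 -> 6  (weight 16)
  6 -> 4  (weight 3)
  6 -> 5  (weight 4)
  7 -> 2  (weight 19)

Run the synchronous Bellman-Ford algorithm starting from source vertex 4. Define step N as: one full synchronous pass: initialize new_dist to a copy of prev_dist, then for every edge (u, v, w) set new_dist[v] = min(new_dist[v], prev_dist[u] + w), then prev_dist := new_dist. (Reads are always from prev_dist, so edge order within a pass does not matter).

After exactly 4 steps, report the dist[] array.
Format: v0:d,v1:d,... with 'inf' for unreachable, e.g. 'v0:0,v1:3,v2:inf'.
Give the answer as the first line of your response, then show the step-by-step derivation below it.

v0:inf,v1:inf,v2:inf,v3:7,v4:0,v5:17,v6:13,v7:inf

step 1: dist = v0:inf,v1:inf,v2:inf,v3:7,v4:0,v5:inf,v6:16,v7:inf
step 2: dist = v0:inf,v1:inf,v2:inf,v3:7,v4:0,v5:20,v6:13,v7:inf
step 3: dist = v0:inf,v1:inf,v2:inf,v3:7,v4:0,v5:17,v6:13,v7:inf
step 4: dist = v0:inf,v1:inf,v2:inf,v3:7,v4:0,v5:17,v6:13,v7:inf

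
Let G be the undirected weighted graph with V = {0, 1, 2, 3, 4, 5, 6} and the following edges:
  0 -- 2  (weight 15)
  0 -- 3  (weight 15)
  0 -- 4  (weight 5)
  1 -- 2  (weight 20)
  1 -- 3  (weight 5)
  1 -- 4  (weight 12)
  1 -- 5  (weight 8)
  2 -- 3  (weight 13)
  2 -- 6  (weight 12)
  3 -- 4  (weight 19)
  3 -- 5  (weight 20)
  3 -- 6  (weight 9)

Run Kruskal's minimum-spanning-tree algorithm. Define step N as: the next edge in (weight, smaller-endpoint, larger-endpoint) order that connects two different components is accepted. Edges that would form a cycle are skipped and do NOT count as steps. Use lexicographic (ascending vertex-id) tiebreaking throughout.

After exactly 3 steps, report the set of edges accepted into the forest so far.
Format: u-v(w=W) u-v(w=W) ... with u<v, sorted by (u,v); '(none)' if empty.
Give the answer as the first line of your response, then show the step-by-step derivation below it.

0-4(w=5) 1-3(w=5) 1-5(w=8)

step 1: add edge 0-4 (w=5); MST = {0-4(w=5)}
step 2: add edge 1-3 (w=5); MST = {0-4(w=5) 1-3(w=5)}
step 3: add edge 1-5 (w=8); MST = {0-4(w=5) 1-3(w=5) 1-5(w=8)}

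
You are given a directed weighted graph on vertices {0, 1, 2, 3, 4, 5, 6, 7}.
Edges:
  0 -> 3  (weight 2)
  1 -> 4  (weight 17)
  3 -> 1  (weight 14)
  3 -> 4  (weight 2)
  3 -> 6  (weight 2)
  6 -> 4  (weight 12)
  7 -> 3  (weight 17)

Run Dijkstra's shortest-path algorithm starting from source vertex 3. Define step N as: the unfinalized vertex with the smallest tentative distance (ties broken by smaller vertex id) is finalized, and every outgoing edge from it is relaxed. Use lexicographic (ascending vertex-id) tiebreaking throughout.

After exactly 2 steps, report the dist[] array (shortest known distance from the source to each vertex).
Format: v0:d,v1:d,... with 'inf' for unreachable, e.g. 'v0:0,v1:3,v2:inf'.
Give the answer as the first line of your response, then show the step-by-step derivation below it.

v0:inf,v1:14,v2:inf,v3:0,v4:2,v5:inf,v6:2,v7:inf

step 1: dist = v0:inf,v1:14,v2:inf,v3:0,v4:2,v5:inf,v6:2,v7:inf
step 2: dist = v0:inf,v1:14,v2:inf,v3:0,v4:2,v5:inf,v6:2,v7:inf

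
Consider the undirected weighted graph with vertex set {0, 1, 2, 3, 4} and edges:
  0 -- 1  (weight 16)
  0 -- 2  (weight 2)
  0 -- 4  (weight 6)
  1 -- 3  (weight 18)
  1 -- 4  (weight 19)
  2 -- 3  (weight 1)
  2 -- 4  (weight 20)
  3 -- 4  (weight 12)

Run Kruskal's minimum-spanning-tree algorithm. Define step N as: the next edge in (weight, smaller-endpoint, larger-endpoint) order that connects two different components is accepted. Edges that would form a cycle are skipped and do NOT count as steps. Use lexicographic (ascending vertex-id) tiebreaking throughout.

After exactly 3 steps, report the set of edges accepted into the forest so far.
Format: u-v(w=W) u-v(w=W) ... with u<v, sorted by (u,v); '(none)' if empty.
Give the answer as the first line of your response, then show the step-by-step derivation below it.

0-2(w=2) 0-4(w=6) 2-3(w=1)

step 1: add edge 2-3 (w=1); MST = {2-3(w=1)}
step 2: add edge 0-2 (w=2); MST = {0-2(w=2) 2-3(w=1)}
step 3: add edge 0-4 (w=6); MST = {0-2(w=2) 0-4(w=6) 2-3(w=1)}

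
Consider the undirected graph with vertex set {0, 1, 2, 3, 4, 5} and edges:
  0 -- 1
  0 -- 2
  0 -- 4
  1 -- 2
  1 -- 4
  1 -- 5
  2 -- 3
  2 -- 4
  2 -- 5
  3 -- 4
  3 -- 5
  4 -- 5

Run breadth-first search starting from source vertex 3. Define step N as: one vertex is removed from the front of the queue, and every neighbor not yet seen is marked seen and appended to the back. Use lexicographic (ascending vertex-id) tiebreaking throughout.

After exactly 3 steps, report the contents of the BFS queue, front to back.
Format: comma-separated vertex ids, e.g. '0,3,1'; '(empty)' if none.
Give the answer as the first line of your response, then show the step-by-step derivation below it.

5,0,1

step 1: dequeue 3; queue=[2,4,5]; order=3
step 2: dequeue 2; queue=[4,5,0,1]; order=3,2
step 3: dequeue 4; queue=[5,0,1]; order=3,2,4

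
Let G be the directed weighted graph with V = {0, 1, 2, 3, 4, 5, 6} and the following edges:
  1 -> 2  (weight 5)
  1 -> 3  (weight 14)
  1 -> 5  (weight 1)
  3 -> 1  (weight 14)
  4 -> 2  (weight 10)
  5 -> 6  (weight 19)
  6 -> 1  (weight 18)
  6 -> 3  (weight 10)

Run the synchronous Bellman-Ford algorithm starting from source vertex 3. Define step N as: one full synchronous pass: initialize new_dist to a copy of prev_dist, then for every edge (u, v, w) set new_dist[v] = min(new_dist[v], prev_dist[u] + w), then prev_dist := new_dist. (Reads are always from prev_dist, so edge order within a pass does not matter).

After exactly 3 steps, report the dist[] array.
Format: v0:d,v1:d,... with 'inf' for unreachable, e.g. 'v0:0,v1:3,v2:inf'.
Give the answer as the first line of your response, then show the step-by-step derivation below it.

v0:inf,v1:14,v2:19,v3:0,v4:inf,v5:15,v6:34

step 1: dist = v0:inf,v1:14,v2:inf,v3:0,v4:inf,v5:inf,v6:inf
step 2: dist = v0:inf,v1:14,v2:19,v3:0,v4:inf,v5:15,v6:inf
step 3: dist = v0:inf,v1:14,v2:19,v3:0,v4:inf,v5:15,v6:34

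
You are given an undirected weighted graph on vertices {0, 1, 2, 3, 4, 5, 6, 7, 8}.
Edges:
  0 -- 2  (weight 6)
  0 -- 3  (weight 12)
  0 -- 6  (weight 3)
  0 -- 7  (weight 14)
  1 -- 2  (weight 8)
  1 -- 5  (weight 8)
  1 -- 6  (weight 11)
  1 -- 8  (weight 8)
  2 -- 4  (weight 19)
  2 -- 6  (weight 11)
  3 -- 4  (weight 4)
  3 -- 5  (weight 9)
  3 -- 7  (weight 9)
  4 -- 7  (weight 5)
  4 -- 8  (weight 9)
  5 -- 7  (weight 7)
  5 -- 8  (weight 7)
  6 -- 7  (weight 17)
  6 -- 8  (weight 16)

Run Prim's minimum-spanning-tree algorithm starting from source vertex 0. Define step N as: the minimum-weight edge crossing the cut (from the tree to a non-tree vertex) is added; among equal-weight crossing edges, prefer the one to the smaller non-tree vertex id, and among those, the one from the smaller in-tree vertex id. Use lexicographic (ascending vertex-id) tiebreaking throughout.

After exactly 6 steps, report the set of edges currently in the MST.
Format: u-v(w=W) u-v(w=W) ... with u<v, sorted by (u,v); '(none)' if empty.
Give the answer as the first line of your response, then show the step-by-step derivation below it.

0-2(w=6) 0-6(w=3) 1-2(w=8) 1-5(w=8) 4-7(w=5) 5-7(w=7)

step 1: add edge 0-6 (w=3); MST = {0-6(w=3)}
step 2: add edge 0-2 (w=6); MST = {0-2(w=6) 0-6(w=3)}
step 3: add edge 1-2 (w=8); MST = {0-2(w=6) 0-6(w=3) 1-2(w=8)}
step 4: add edge 1-5 (w=8); MST = {0-2(w=6) 0-6(w=3) 1-2(w=8) 1-5(w=8)}
step 5: add edge 5-7 (w=7); MST = {0-2(w=6) 0-6(w=3) 1-2(w=8) 1-5(w=8) 5-7(w=7)}
step 6: add edge 4-7 (w=5); MST = {0-2(w=6) 0-6(w=3) 1-2(w=8) 1-5(w=8) 4-7(w=5) 5-7(w=7)}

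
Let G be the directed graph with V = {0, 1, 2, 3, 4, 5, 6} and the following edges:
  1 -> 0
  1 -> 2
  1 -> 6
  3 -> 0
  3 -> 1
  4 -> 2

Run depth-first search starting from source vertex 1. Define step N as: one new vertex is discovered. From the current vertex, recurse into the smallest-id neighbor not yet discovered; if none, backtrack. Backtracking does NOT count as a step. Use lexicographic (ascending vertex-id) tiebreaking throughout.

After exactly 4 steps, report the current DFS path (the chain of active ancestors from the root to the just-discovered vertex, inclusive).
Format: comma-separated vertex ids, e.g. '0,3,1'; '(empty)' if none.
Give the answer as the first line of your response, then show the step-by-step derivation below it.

1,6

step 1: discover 1; path=1; order=1
step 2: discover 0; path=1>0; order=1,0
step 3: discover 2; path=1>2; order=1,0,2
step 4: discover 6; path=1>6; order=1,0,2,6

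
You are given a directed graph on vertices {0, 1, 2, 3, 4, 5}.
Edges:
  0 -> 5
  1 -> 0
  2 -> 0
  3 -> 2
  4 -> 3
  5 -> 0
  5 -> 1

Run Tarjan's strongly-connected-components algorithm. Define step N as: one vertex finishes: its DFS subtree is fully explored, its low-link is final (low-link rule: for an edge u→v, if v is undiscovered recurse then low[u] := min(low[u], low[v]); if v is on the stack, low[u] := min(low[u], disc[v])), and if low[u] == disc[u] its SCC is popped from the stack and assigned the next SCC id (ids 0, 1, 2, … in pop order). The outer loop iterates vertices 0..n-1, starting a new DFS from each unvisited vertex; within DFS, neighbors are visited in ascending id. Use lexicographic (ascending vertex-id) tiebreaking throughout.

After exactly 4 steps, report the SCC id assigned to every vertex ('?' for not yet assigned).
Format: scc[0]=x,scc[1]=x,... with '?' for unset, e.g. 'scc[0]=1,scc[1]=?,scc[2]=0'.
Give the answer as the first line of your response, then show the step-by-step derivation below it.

scc[0]=0,scc[1]=0,scc[2]=1,scc[3]=?,scc[4]=?,scc[5]=0

step 1: low=(low[0]=0,low[1]=0,low[2]=?,low[3]=?,low[4]=?,low[5]=0); scc=(scc[0]=?,scc[1]=?,scc[2]=?,scc[3]=?,scc[4]=?,scc[5]=?)
step 2: low=(low[0]=0,low[1]=0,low[2]=?,low[3]=?,low[4]=?,low[5]=0); scc=(scc[0]=?,scc[1]=?,scc[2]=?,scc[3]=?,scc[4]=?,scc[5]=?)
step 3: low=(low[0]=0,low[1]=0,low[2]=?,low[3]=?,low[4]=?,low[5]=0); scc=(scc[0]=0,scc[1]=0,scc[2]=?,scc[3]=?,scc[4]=?,scc[5]=0)
step 4: low=(low[0]=0,low[1]=0,low[2]=3,low[3]=?,low[4]=?,low[5]=0); scc=(scc[0]=0,scc[1]=0,scc[2]=1,scc[3]=?,scc[4]=?,scc[5]=0)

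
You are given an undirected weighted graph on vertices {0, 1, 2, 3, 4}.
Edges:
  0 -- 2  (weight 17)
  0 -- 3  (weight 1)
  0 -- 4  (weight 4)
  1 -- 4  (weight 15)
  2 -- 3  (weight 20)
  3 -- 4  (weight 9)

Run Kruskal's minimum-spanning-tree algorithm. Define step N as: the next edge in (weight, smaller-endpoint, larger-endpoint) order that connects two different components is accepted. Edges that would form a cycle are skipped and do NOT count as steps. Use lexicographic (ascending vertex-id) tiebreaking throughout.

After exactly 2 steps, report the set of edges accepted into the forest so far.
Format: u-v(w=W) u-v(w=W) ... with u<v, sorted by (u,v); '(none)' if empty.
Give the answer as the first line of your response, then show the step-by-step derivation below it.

0-3(w=1) 0-4(w=4)

step 1: add edge 0-3 (w=1); MST = {0-3(w=1)}
step 2: add edge 0-4 (w=4); MST = {0-3(w=1) 0-4(w=4)}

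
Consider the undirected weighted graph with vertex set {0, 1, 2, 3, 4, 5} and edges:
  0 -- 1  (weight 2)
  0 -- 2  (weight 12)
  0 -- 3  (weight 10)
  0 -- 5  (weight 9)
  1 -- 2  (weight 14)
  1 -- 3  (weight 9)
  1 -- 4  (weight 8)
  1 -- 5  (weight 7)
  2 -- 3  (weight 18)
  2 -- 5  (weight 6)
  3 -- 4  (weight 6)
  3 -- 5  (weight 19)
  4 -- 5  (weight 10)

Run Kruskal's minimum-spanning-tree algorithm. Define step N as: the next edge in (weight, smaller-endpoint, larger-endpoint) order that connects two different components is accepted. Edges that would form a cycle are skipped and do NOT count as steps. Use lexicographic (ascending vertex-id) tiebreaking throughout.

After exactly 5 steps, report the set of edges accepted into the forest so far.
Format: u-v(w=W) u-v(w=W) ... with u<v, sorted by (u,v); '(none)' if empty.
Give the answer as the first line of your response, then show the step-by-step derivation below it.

0-1(w=2) 1-4(w=8) 1-5(w=7) 2-5(w=6) 3-4(w=6)

step 1: add edge 0-1 (w=2); MST = {0-1(w=2)}
step 2: add edge 2-5 (w=6); MST = {0-1(w=2) 2-5(w=6)}
step 3: add edge 3-4 (w=6); MST = {0-1(w=2) 2-5(w=6) 3-4(w=6)}
step 4: add edge 1-5 (w=7); MST = {0-1(w=2) 1-5(w=7) 2-5(w=6) 3-4(w=6)}
step 5: add edge 1-4 (w=8); MST = {0-1(w=2) 1-4(w=8) 1-5(w=7) 2-5(w=6) 3-4(w=6)}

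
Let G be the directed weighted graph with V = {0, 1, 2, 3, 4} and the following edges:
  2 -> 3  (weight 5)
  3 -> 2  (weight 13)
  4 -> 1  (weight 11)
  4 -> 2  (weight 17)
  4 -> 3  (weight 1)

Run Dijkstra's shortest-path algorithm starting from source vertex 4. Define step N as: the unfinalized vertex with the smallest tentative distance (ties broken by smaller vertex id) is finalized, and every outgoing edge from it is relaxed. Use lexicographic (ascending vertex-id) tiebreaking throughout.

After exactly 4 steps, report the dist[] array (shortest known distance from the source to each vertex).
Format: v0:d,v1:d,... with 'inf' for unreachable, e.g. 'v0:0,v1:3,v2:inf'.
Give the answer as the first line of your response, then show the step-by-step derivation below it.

v0:inf,v1:11,v2:14,v3:1,v4:0

step 1: dist = v0:inf,v1:11,v2:17,v3:1,v4:0
step 2: dist = v0:inf,v1:11,v2:14,v3:1,v4:0
step 3: dist = v0:inf,v1:11,v2:14,v3:1,v4:0
step 4: dist = v0:inf,v1:11,v2:14,v3:1,v4:0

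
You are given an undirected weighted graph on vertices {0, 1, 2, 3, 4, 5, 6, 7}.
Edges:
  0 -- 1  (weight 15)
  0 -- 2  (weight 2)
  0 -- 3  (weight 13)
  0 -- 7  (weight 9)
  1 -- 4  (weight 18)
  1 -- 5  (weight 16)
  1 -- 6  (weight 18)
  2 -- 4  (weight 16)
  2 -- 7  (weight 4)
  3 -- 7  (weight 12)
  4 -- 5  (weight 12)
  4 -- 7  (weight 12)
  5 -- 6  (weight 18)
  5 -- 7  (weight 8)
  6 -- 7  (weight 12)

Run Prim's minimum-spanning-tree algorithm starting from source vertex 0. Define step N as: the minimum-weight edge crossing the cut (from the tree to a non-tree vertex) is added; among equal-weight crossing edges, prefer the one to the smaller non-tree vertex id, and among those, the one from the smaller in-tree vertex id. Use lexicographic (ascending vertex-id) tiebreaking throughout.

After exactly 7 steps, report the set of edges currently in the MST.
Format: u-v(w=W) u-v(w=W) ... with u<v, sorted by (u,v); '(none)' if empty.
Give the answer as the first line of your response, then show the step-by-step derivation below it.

0-1(w=15) 0-2(w=2) 2-7(w=4) 3-7(w=12) 4-5(w=12) 5-7(w=8) 6-7(w=12)

step 1: add edge 0-2 (w=2); MST = {0-2(w=2)}
step 2: add edge 2-7 (w=4); MST = {0-2(w=2) 2-7(w=4)}
step 3: add edge 5-7 (w=8); MST = {0-2(w=2) 2-7(w=4) 5-7(w=8)}
step 4: add edge 3-7 (w=12); MST = {0-2(w=2) 2-7(w=4) 3-7(w=12) 5-7(w=8)}
step 5: add edge 4-5 (w=12); MST = {0-2(w=2) 2-7(w=4) 3-7(w=12) 4-5(w=12) 5-7(w=8)}
step 6: add edge 6-7 (w=12); MST = {0-2(w=2) 2-7(w=4) 3-7(w=12) 4-5(w=12) 5-7(w=8) 6-7(w=12)}
step 7: add edge 0-1 (w=15); MST = {0-1(w=15) 0-2(w=2) 2-7(w=4) 3-7(w=12) 4-5(w=12) 5-7(w=8) 6-7(w=12)}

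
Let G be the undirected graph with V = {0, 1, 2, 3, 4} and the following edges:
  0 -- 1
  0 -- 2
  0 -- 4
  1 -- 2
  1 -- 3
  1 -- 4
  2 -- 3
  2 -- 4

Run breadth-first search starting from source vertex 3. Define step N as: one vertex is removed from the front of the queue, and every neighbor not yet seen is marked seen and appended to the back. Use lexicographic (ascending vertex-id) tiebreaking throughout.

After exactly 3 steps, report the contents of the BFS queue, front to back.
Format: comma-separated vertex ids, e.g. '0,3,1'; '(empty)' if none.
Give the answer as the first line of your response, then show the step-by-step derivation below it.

0,4

step 1: dequeue 3; queue=[1,2]; order=3
step 2: dequeue 1; queue=[2,0,4]; order=3,1
step 3: dequeue 2; queue=[0,4]; order=3,1,2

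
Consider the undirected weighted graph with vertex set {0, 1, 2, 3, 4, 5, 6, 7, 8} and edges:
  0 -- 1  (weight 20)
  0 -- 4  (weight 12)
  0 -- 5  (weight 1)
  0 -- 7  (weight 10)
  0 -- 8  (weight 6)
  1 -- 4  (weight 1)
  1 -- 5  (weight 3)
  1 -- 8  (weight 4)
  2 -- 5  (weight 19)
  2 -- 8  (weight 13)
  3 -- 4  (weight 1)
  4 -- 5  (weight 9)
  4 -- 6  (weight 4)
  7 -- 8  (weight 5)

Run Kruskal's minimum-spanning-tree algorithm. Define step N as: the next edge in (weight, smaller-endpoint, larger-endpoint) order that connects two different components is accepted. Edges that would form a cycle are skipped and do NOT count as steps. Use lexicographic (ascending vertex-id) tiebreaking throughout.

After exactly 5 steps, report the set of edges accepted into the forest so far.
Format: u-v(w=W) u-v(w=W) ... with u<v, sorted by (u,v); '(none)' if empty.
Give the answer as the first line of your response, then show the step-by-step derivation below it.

0-5(w=1) 1-4(w=1) 1-5(w=3) 1-8(w=4) 3-4(w=1)

step 1: add edge 0-5 (w=1); MST = {0-5(w=1)}
step 2: add edge 1-4 (w=1); MST = {0-5(w=1) 1-4(w=1)}
step 3: add edge 3-4 (w=1); MST = {0-5(w=1) 1-4(w=1) 3-4(w=1)}
step 4: add edge 1-5 (w=3); MST = {0-5(w=1) 1-4(w=1) 1-5(w=3) 3-4(w=1)}
step 5: add edge 1-8 (w=4); MST = {0-5(w=1) 1-4(w=1) 1-5(w=3) 1-8(w=4) 3-4(w=1)}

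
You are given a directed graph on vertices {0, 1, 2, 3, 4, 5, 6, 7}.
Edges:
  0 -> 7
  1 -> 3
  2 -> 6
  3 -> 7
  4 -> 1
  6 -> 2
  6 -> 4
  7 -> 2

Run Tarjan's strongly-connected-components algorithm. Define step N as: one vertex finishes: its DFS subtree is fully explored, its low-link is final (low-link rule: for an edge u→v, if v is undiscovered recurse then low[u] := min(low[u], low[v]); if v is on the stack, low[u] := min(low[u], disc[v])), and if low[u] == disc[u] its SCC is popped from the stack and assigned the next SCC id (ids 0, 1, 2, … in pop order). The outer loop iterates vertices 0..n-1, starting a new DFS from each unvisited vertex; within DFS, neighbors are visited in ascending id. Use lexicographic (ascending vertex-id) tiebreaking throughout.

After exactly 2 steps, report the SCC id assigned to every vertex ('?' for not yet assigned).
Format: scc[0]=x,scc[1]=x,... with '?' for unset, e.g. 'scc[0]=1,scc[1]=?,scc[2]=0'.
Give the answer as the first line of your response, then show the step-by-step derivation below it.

scc[0]=?,scc[1]=?,scc[2]=?,scc[3]=?,scc[4]=?,scc[5]=?,scc[6]=?,scc[7]=?

step 1: low=(low[0]=0,low[1]=5,low[2]=2,low[3]=1,low[4]=4,low[5]=?,low[6]=2,low[7]=1); scc=(scc[0]=?,scc[1]=?,scc[2]=?,scc[3]=?,scc[4]=?,scc[5]=?,scc[6]=?,scc[7]=?)
step 2: low=(low[0]=0,low[1]=1,low[2]=2,low[3]=1,low[4]=4,low[5]=?,low[6]=2,low[7]=1); scc=(scc[0]=?,scc[1]=?,scc[2]=?,scc[3]=?,scc[4]=?,scc[5]=?,scc[6]=?,scc[7]=?)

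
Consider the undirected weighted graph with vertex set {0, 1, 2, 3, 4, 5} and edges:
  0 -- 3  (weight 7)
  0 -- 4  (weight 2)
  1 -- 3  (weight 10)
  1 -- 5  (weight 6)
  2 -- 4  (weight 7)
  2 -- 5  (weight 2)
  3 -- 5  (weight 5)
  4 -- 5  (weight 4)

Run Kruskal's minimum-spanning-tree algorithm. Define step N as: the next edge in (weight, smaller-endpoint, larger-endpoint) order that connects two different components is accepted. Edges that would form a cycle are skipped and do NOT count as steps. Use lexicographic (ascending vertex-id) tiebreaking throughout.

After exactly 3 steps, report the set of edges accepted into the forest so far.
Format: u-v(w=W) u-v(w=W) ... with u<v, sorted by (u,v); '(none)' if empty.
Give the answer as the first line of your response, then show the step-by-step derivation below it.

0-4(w=2) 2-5(w=2) 4-5(w=4)

step 1: add edge 0-4 (w=2); MST = {0-4(w=2)}
step 2: add edge 2-5 (w=2); MST = {0-4(w=2) 2-5(w=2)}
step 3: add edge 4-5 (w=4); MST = {0-4(w=2) 2-5(w=2) 4-5(w=4)}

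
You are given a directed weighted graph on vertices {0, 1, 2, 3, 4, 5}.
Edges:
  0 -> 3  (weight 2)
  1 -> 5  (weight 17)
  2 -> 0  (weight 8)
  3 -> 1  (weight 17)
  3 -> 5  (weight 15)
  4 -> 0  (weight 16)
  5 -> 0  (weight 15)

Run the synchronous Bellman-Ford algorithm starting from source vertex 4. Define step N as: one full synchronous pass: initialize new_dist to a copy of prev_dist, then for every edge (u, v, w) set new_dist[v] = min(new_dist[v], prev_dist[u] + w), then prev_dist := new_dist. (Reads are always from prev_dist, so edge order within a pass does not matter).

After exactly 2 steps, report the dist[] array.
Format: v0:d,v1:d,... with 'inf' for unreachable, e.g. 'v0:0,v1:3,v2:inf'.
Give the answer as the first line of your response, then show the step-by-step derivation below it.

v0:16,v1:inf,v2:inf,v3:18,v4:0,v5:inf

step 1: dist = v0:16,v1:inf,v2:inf,v3:inf,v4:0,v5:inf
step 2: dist = v0:16,v1:inf,v2:inf,v3:18,v4:0,v5:inf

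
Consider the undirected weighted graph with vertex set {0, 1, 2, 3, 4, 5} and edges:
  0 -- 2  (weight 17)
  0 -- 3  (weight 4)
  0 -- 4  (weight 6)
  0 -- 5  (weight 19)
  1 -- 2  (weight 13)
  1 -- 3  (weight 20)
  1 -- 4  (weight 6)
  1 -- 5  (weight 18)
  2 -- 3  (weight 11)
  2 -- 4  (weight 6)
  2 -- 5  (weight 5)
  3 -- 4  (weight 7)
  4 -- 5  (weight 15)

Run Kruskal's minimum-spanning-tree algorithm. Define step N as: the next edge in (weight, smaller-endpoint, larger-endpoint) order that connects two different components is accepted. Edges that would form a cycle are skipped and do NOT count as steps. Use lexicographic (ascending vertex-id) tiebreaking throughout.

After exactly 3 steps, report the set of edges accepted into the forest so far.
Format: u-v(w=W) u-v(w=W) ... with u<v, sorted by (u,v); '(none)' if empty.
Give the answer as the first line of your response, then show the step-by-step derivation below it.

0-3(w=4) 0-4(w=6) 2-5(w=5)

step 1: add edge 0-3 (w=4); MST = {0-3(w=4)}
step 2: add edge 2-5 (w=5); MST = {0-3(w=4) 2-5(w=5)}
step 3: add edge 0-4 (w=6); MST = {0-3(w=4) 0-4(w=6) 2-5(w=5)}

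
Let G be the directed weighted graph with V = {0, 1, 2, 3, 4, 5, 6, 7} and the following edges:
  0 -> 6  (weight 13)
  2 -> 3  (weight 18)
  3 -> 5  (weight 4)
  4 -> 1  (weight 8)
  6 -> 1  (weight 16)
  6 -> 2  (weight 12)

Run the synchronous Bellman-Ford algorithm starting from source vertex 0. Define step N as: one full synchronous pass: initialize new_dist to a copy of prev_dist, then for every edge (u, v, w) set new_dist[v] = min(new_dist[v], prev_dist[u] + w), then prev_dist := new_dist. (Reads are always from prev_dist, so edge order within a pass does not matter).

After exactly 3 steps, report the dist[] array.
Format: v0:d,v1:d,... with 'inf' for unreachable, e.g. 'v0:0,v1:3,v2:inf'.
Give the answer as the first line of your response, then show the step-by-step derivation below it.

v0:0,v1:29,v2:25,v3:43,v4:inf,v5:inf,v6:13,v7:inf

step 1: dist = v0:0,v1:inf,v2:inf,v3:inf,v4:inf,v5:inf,v6:13,v7:inf
step 2: dist = v0:0,v1:29,v2:25,v3:inf,v4:inf,v5:inf,v6:13,v7:inf
step 3: dist = v0:0,v1:29,v2:25,v3:43,v4:inf,v5:inf,v6:13,v7:inf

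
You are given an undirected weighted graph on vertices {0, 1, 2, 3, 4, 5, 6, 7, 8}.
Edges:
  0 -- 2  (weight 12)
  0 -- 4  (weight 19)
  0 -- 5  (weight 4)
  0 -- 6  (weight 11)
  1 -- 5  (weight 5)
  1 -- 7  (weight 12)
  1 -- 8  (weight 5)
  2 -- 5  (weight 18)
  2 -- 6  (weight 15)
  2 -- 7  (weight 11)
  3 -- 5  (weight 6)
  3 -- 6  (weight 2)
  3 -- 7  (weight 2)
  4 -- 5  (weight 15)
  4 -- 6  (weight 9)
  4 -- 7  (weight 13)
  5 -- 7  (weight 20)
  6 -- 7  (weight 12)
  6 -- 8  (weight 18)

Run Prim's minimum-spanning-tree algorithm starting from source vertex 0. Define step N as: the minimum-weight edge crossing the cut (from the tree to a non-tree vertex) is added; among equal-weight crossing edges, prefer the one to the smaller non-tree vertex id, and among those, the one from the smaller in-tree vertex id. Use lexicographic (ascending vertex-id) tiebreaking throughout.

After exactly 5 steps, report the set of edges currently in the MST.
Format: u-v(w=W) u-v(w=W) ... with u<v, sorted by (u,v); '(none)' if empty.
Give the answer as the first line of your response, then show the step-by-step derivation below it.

0-5(w=4) 1-5(w=5) 1-8(w=5) 3-5(w=6) 3-6(w=2)

step 1: add edge 0-5 (w=4); MST = {0-5(w=4)}
step 2: add edge 1-5 (w=5); MST = {0-5(w=4) 1-5(w=5)}
step 3: add edge 1-8 (w=5); MST = {0-5(w=4) 1-5(w=5) 1-8(w=5)}
step 4: add edge 3-5 (w=6); MST = {0-5(w=4) 1-5(w=5) 1-8(w=5) 3-5(w=6)}
step 5: add edge 3-6 (w=2); MST = {0-5(w=4) 1-5(w=5) 1-8(w=5) 3-5(w=6) 3-6(w=2)}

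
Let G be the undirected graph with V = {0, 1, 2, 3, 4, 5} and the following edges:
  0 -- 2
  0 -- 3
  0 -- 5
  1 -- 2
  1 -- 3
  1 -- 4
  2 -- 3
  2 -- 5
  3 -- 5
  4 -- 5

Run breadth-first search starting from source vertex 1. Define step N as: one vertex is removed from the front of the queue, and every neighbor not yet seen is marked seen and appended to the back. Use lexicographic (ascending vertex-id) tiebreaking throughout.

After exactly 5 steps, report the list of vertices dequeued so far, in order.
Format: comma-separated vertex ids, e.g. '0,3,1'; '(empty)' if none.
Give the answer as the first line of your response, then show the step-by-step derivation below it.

1,2,3,4,0

step 1: dequeue 1; queue=[2,3,4]; order=1
step 2: dequeue 2; queue=[3,4,0,5]; order=1,2
step 3: dequeue 3; queue=[4,0,5]; order=1,2,3
step 4: dequeue 4; queue=[0,5]; order=1,2,3,4
step 5: dequeue 0; queue=[5]; order=1,2,3,4,0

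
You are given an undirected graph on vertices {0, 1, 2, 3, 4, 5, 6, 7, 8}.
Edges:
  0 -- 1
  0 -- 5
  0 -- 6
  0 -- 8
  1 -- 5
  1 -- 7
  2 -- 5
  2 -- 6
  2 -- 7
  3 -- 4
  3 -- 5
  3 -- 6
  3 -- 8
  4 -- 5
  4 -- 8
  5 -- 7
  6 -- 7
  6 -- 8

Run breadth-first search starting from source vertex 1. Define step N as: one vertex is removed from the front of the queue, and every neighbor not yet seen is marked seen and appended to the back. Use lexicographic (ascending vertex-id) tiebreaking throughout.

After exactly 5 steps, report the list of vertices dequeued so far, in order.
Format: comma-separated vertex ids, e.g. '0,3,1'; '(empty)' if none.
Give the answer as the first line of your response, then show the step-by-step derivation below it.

1,0,5,7,6

step 1: dequeue 1; queue=[0,5,7]; order=1
step 2: dequeue 0; queue=[5,7,6,8]; order=1,0
step 3: dequeue 5; queue=[7,6,8,2,3,4]; order=1,0,5
step 4: dequeue 7; queue=[6,8,2,3,4]; order=1,0,5,7
step 5: dequeue 6; queue=[8,2,3,4]; order=1,0,5,7,6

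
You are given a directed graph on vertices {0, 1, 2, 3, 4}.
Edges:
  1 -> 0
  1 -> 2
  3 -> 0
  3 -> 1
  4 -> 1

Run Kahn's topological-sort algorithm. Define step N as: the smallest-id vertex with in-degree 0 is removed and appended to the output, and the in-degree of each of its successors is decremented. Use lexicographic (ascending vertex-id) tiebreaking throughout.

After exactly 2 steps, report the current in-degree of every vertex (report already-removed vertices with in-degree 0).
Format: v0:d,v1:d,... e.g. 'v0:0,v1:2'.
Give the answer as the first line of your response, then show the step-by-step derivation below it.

v0:1,v1:0,v2:1,v3:0,v4:0

step 1: output 3; order=[3]; indeg=(1,1,1,0,0)
step 2: output 4; order=[3,4]; indeg=(1,0,1,0,0)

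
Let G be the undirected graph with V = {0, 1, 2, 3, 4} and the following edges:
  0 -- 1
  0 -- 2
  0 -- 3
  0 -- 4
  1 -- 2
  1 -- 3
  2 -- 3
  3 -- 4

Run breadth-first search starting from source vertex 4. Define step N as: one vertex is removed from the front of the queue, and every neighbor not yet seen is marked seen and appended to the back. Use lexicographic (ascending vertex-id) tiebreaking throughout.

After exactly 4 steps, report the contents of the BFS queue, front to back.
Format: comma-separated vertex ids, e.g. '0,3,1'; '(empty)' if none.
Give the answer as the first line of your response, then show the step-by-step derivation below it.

2

step 1: dequeue 4; queue=[0,3]; order=4
step 2: dequeue 0; queue=[3,1,2]; order=4,0
step 3: dequeue 3; queue=[1,2]; order=4,0,3
step 4: dequeue 1; queue=[2]; order=4,0,3,1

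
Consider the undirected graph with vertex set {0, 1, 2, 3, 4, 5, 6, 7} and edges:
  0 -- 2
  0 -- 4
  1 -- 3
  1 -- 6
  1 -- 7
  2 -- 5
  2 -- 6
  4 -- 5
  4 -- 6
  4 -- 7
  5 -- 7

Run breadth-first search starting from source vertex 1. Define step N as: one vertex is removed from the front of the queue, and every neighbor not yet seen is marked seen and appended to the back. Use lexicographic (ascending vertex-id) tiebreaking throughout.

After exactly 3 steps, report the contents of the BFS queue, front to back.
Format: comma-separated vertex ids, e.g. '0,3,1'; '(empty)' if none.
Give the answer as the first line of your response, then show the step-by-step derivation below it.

7,2,4

step 1: dequeue 1; queue=[3,6,7]; order=1
step 2: dequeue 3; queue=[6,7]; order=1,3
step 3: dequeue 6; queue=[7,2,4]; order=1,3,6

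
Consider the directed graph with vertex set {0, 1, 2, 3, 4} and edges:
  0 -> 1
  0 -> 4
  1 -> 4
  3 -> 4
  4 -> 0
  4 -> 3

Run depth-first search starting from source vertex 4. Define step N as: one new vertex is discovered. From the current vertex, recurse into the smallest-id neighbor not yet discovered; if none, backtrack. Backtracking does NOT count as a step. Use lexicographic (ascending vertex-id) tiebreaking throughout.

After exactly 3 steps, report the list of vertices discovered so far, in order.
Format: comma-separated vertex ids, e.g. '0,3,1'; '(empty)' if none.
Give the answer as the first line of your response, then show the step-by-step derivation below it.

4,0,1

step 1: discover 4; path=4; order=4
step 2: discover 0; path=4>0; order=4,0
step 3: discover 1; path=4>0>1; order=4,0,1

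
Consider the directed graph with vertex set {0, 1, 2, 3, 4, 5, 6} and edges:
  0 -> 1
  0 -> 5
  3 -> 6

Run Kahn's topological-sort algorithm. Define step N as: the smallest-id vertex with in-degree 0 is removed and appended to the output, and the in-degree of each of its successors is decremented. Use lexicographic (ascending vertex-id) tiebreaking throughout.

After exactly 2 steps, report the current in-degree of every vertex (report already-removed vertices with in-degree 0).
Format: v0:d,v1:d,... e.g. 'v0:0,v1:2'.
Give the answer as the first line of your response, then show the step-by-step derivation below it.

v0:0,v1:0,v2:0,v3:0,v4:0,v5:0,v6:1

step 1: output 0; order=[0]; indeg=(0,0,0,0,0,0,1)
step 2: output 1; order=[0,1]; indeg=(0,0,0,0,0,0,1)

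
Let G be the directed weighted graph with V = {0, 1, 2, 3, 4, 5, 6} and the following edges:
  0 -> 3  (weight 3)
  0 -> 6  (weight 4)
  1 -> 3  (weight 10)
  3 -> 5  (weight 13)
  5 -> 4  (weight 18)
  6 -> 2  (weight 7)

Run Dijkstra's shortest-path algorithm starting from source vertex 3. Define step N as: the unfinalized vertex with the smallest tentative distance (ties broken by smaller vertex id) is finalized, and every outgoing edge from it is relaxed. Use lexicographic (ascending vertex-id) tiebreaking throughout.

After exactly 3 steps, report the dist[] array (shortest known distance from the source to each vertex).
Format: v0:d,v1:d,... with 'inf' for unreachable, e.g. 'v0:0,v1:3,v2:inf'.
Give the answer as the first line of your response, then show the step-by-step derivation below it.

v0:inf,v1:inf,v2:inf,v3:0,v4:31,v5:13,v6:inf

step 1: dist = v0:inf,v1:inf,v2:inf,v3:0,v4:inf,v5:13,v6:inf
step 2: dist = v0:inf,v1:inf,v2:inf,v3:0,v4:31,v5:13,v6:inf
step 3: dist = v0:inf,v1:inf,v2:inf,v3:0,v4:31,v5:13,v6:inf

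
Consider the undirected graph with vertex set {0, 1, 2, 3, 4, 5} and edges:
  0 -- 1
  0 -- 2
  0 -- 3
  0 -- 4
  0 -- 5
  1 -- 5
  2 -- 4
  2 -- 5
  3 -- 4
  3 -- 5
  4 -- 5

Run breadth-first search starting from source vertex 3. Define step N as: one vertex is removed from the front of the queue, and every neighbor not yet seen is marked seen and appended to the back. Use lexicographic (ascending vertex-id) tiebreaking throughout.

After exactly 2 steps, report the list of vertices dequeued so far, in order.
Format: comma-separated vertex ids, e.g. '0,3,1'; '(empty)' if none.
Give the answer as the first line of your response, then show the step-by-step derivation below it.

3,0

step 1: dequeue 3; queue=[0,4,5]; order=3
step 2: dequeue 0; queue=[4,5,1,2]; order=3,0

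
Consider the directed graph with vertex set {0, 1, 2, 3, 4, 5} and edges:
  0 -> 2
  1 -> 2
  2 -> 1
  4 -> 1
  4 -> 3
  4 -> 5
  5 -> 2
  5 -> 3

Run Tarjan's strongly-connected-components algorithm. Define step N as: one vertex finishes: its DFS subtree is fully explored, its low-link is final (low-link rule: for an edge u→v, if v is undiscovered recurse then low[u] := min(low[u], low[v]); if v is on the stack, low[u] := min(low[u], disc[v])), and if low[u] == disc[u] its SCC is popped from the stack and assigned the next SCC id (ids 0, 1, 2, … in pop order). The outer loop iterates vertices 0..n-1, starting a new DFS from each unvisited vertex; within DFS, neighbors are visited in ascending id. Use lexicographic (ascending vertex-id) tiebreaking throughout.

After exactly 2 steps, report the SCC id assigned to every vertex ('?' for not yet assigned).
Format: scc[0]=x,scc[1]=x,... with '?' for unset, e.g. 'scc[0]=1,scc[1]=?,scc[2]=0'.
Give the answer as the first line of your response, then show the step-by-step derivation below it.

scc[0]=?,scc[1]=0,scc[2]=0,scc[3]=?,scc[4]=?,scc[5]=?

step 1: low=(low[0]=0,low[1]=1,low[2]=1,low[3]=?,low[4]=?,low[5]=?); scc=(scc[0]=?,scc[1]=?,scc[2]=?,scc[3]=?,scc[4]=?,scc[5]=?)
step 2: low=(low[0]=0,low[1]=1,low[2]=1,low[3]=?,low[4]=?,low[5]=?); scc=(scc[0]=?,scc[1]=0,scc[2]=0,scc[3]=?,scc[4]=?,scc[5]=?)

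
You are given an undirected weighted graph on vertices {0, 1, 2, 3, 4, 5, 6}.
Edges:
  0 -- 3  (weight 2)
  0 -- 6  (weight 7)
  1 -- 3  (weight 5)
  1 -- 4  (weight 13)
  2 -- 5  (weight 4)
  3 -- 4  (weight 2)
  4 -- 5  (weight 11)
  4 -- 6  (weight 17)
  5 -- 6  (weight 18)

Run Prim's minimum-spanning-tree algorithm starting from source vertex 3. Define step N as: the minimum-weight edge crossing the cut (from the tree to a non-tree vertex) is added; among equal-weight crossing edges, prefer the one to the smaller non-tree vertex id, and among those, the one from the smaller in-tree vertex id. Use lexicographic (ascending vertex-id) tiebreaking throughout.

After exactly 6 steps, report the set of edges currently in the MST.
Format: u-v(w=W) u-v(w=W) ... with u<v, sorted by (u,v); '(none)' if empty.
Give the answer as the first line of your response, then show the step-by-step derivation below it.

0-3(w=2) 0-6(w=7) 1-3(w=5) 2-5(w=4) 3-4(w=2) 4-5(w=11)

step 1: add edge 0-3 (w=2); MST = {0-3(w=2)}
step 2: add edge 3-4 (w=2); MST = {0-3(w=2) 3-4(w=2)}
step 3: add edge 1-3 (w=5); MST = {0-3(w=2) 1-3(w=5) 3-4(w=2)}
step 4: add edge 0-6 (w=7); MST = {0-3(w=2) 0-6(w=7) 1-3(w=5) 3-4(w=2)}
step 5: add edge 4-5 (w=11); MST = {0-3(w=2) 0-6(w=7) 1-3(w=5) 3-4(w=2) 4-5(w=11)}
step 6: add edge 2-5 (w=4); MST = {0-3(w=2) 0-6(w=7) 1-3(w=5) 2-5(w=4) 3-4(w=2) 4-5(w=11)}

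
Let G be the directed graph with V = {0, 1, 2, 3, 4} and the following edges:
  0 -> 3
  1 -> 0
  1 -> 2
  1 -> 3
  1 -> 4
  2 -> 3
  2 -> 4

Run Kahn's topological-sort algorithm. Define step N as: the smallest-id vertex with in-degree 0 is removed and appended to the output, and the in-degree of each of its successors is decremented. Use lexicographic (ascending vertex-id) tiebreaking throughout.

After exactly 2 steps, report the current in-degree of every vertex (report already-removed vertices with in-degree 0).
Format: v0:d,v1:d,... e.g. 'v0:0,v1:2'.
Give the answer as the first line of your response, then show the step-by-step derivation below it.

v0:0,v1:0,v2:0,v3:1,v4:1

step 1: output 1; order=[1]; indeg=(0,0,0,2,1)
step 2: output 0; order=[1,0]; indeg=(0,0,0,1,1)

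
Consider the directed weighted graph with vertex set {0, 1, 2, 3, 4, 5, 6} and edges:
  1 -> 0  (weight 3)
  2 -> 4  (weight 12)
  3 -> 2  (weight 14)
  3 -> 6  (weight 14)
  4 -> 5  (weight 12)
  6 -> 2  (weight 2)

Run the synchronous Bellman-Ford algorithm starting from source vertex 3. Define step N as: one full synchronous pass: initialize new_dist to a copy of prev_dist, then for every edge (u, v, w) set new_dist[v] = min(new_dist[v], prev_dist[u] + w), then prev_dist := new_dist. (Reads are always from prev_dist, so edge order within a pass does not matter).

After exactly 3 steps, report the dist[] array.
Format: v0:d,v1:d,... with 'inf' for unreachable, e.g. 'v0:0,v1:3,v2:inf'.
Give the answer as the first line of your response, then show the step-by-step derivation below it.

v0:inf,v1:inf,v2:14,v3:0,v4:26,v5:38,v6:14

step 1: dist = v0:inf,v1:inf,v2:14,v3:0,v4:inf,v5:inf,v6:14
step 2: dist = v0:inf,v1:inf,v2:14,v3:0,v4:26,v5:inf,v6:14
step 3: dist = v0:inf,v1:inf,v2:14,v3:0,v4:26,v5:38,v6:14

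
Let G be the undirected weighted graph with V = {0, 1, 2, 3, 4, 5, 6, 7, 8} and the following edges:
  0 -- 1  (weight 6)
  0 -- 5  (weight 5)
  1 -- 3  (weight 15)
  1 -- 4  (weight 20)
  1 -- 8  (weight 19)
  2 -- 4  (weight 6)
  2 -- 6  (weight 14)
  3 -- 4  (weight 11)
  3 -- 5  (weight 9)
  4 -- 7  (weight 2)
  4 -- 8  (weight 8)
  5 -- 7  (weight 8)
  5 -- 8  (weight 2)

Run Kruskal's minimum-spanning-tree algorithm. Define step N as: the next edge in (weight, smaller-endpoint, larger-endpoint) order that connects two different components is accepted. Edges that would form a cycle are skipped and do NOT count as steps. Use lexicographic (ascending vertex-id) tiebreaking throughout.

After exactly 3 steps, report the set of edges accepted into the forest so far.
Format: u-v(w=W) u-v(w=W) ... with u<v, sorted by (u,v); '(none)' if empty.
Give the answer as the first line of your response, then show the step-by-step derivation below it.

0-5(w=5) 4-7(w=2) 5-8(w=2)

step 1: add edge 4-7 (w=2); MST = {4-7(w=2)}
step 2: add edge 5-8 (w=2); MST = {4-7(w=2) 5-8(w=2)}
step 3: add edge 0-5 (w=5); MST = {0-5(w=5) 4-7(w=2) 5-8(w=2)}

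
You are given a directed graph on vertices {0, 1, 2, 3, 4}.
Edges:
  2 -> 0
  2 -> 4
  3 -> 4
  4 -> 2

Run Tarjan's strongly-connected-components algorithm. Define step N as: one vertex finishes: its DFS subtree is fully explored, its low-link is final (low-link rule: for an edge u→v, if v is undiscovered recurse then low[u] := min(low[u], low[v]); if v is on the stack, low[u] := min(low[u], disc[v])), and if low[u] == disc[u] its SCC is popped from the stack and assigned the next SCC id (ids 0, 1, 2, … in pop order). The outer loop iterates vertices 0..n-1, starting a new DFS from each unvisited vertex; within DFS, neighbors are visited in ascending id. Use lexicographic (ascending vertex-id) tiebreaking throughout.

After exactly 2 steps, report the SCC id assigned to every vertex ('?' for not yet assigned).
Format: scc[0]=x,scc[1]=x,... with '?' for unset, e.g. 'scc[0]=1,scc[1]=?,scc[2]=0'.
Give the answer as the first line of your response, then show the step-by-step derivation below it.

scc[0]=0,scc[1]=1,scc[2]=?,scc[3]=?,scc[4]=?

step 1: low=(low[0]=0,low[1]=?,low[2]=?,low[3]=?,low[4]=?); scc=(scc[0]=0,scc[1]=?,scc[2]=?,scc[3]=?,scc[4]=?)
step 2: low=(low[0]=0,low[1]=1,low[2]=?,low[3]=?,low[4]=?); scc=(scc[0]=0,scc[1]=1,scc[2]=?,scc[3]=?,scc[4]=?)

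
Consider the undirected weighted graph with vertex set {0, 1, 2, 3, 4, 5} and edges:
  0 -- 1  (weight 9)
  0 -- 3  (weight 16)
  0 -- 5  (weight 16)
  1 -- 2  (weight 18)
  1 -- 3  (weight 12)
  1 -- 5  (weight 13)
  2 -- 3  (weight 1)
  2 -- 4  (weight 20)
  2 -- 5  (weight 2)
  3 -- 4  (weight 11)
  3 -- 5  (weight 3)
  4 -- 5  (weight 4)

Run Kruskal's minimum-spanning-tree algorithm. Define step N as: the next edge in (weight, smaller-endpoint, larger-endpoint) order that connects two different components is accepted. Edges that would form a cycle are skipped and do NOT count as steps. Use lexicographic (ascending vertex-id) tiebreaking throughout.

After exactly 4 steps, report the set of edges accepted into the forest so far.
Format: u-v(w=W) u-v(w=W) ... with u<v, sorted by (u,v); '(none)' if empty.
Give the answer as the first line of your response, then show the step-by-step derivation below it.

0-1(w=9) 2-3(w=1) 2-5(w=2) 4-5(w=4)

step 1: add edge 2-3 (w=1); MST = {2-3(w=1)}
step 2: add edge 2-5 (w=2); MST = {2-3(w=1) 2-5(w=2)}
step 3: add edge 4-5 (w=4); MST = {2-3(w=1) 2-5(w=2) 4-5(w=4)}
step 4: add edge 0-1 (w=9); MST = {0-1(w=9) 2-3(w=1) 2-5(w=2) 4-5(w=4)}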